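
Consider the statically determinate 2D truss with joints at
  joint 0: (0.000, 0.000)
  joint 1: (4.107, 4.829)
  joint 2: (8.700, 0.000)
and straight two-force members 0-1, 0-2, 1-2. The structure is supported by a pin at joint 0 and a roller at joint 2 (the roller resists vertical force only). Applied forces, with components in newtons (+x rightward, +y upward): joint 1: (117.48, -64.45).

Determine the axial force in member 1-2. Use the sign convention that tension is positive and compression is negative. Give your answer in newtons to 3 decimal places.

-131.982

N=3 nodes, M=3 members, R=3 reactions → 2N=6, M+R=6
member 0 (0-1): L=6.3393, (cx,cy)=(0.6479,0.7618)
member 1 (0-2): L=8.7000, (cx,cy)=(1.0000,0.0000)
member 2 (1-2): L=6.6644, (cx,cy)=(0.6892,-0.7246)
solve A·x = −loads:
  F[0-1] = +40.9357 N (tension)
  F[0-2] = +90.9593 N (tension)
  F[1-2] = -131.9820 N (compression)
  Rx@0 = -117.4800 N
  Ry@0 = -31.1830 N
  Ry@2 = +95.6330 N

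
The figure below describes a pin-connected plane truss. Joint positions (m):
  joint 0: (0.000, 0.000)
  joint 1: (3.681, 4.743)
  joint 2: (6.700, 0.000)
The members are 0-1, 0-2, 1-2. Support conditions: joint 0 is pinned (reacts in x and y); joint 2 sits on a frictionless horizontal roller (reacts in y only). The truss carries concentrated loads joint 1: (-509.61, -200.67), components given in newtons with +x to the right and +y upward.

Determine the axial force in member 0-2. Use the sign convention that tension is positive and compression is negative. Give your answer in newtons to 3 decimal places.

-159.454

N=3 nodes, M=3 members, R=3 reactions → 2N=6, M+R=6
member 0 (0-1): L=6.0038, (cx,cy)=(0.6131,0.7900)
member 1 (0-2): L=6.7000, (cx,cy)=(1.0000,0.0000)
member 2 (1-2): L=5.6223, (cx,cy)=(0.5370,-0.8436)
solve A·x = −loads:
  F[0-1] = -571.1151 N (compression)
  F[0-2] = -159.4536 N (compression)
  F[1-2] = +296.9520 N (tension)
  Rx@0 = +509.6100 N
  Ry@0 = +451.1795 N
  Ry@2 = -250.5095 N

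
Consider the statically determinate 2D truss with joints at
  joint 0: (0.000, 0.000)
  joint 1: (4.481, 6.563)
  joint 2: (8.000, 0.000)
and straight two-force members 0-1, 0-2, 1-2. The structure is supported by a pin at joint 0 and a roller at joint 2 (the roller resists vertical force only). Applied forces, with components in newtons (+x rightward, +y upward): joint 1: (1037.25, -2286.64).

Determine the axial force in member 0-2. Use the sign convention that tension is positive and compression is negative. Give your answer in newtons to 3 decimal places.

N=3 nodes, M=3 members, R=3 reactions → 2N=6, M+R=6
member 0 (0-1): L=7.9468, (cx,cy)=(0.5639,0.8259)
member 1 (0-2): L=8.0000, (cx,cy)=(1.0000,0.0000)
member 2 (1-2): L=7.4469, (cx,cy)=(0.4725,-0.8813)
solve A·x = −loads:
  F[0-1] = -187.5637 N (compression)
  F[0-2] = +1143.0118 N (tension)
  F[1-2] = -2418.8394 N (compression)
  Rx@0 = -1037.2500 N
  Ry@0 = +154.9018 N
  Ry@2 = +2131.7382 N

1143.012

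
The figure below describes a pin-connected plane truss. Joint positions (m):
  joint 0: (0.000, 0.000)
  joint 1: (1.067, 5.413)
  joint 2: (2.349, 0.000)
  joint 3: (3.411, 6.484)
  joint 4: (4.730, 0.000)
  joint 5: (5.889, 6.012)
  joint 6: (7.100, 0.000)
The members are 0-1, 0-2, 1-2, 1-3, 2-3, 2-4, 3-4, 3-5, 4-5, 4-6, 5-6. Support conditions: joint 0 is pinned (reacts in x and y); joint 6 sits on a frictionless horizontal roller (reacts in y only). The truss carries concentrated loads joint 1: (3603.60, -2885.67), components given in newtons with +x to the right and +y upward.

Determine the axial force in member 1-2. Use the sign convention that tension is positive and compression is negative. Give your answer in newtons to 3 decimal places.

-4451.995

N=7 nodes, M=11 members, R=3 reactions → 2N=14, M+R=14
member 0 (0-1): L=5.5172, (cx,cy)=(0.1934,0.9811)
member 1 (0-2): L=2.3490, (cx,cy)=(1.0000,0.0000)
member 2 (1-2): L=5.5627, (cx,cy)=(0.2305,-0.9731)
member 3 (1-3): L=2.5771, (cx,cy)=(0.9096,0.4156)
member 4 (2-3): L=6.5704, (cx,cy)=(0.1616,0.9869)
member 5 (2-4): L=2.3810, (cx,cy)=(1.0000,0.0000)
member 6 (3-4): L=6.6168, (cx,cy)=(0.1993,-0.9799)
member 7 (3-5): L=2.5226, (cx,cy)=(0.9823,-0.1871)
member 8 (4-5): L=6.1227, (cx,cy)=(0.1893,0.9819)
member 9 (4-6): L=2.3700, (cx,cy)=(1.0000,0.0000)
member 10 (5-6): L=6.1328, (cx,cy)=(0.1975,-0.9803)
solve A·x = −loads:
  F[0-1] = +301.0412 N (tension)
  F[0-2] = +3545.3797 N (tension)
  F[1-2] = -4451.9954 N (compression)
  F[1-3] = -2769.8895 N (compression)
  F[2-3] = +4389.8772 N (tension)
  F[2-4] = +1809.8105 N (tension)
  F[3-4] = -3011.0627 N (compression)
  F[3-5] = -1231.3289 N (compression)
  F[4-5] = +3004.9604 N (tension)
  F[4-6] = +640.7559 N (tension)
  F[5-6] = -3244.9199 N (compression)
  Rx@0 = -3603.6000 N
  Ry@0 = -295.3577 N
  Ry@6 = +3181.0277 N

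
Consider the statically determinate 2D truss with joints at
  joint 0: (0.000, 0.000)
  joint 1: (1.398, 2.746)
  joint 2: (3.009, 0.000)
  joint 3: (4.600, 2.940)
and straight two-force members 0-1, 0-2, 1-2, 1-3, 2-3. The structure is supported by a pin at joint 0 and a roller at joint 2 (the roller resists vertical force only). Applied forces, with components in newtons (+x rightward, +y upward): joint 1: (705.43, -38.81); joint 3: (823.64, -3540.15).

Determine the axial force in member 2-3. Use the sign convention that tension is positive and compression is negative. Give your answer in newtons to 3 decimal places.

N=4 nodes, M=5 members, R=3 reactions → 2N=8, M+R=8
member 0 (0-1): L=3.0814, (cx,cy)=(0.4537,0.8912)
member 1 (0-2): L=3.0090, (cx,cy)=(1.0000,0.0000)
member 2 (1-2): L=3.1837, (cx,cy)=(0.5060,-0.8625)
member 3 (1-3): L=3.2079, (cx,cy)=(0.9982,0.0605)
member 4 (2-3): L=3.3429, (cx,cy)=(0.4759,0.8795)
solve A·x = −loads:
  F[0-1] = +3702.5862 N (tension)
  F[0-2] = -150.7653 N (compression)
  F[1-2] = -3671.5551 N (compression)
  F[1-3] = +2837.4709 N (tension)
  F[2-3] = -4220.3920 N (compression)
  Rx@0 = -1529.0700 N
  Ry@0 = -3299.5906 N
  Ry@2 = +6878.5506 N

-4220.392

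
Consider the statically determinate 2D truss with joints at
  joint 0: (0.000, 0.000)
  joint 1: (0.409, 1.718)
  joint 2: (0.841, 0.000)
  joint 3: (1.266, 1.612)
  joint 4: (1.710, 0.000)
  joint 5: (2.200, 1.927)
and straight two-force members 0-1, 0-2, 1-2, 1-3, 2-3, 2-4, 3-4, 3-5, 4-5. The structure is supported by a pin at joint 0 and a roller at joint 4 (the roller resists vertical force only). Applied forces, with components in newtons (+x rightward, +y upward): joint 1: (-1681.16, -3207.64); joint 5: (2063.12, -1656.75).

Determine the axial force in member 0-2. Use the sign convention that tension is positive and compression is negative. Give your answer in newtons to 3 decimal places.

N=6 nodes, M=9 members, R=3 reactions → 2N=12, M+R=12
member 0 (0-1): L=1.7660, (cx,cy)=(0.2316,0.9728)
member 1 (0-2): L=0.8410, (cx,cy)=(1.0000,0.0000)
member 2 (1-2): L=1.7715, (cx,cy)=(0.2439,-0.9698)
member 3 (1-3): L=0.8635, (cx,cy)=(0.9924,-0.1228)
member 4 (2-3): L=1.6671, (cx,cy)=(0.2549,0.9670)
member 5 (2-4): L=0.8690, (cx,cy)=(1.0000,0.0000)
member 6 (3-4): L=1.6720, (cx,cy)=(0.2655,-0.9641)
member 7 (3-5): L=0.9857, (cx,cy)=(0.9476,0.3196)
member 8 (4-5): L=1.9883, (cx,cy)=(0.2464,0.9692)
solve A·x = −loads:
  F[0-1] = -1366.9495 N (compression)
  F[0-2] = +698.5387 N (tension)
  F[1-2] = -2178.0911 N (compression)
  F[1-3] = +1910.1845 N (tension)
  F[2-3] = +2184.5145 N (tension)
  F[2-4] = -389.5303 N (compression)
  F[3-4] = -997.1719 N (compression)
  F[3-5] = +2867.8299 N (tension)
  F[4-5] = -2655.1214 N (compression)
  Rx@0 = -381.9600 N
  Ry@0 = +1329.7853 N
  Ry@4 = +3534.6047 N

698.539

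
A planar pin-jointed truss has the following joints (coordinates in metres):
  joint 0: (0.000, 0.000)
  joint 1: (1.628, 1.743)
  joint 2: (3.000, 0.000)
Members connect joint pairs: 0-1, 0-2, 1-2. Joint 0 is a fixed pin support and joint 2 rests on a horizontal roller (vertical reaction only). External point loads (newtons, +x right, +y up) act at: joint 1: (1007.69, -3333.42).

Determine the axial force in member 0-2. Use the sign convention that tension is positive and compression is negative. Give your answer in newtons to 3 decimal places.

N=3 nodes, M=3 members, R=3 reactions → 2N=6, M+R=6
member 0 (0-1): L=2.3850, (cx,cy)=(0.6826,0.7308)
member 1 (0-2): L=3.0000, (cx,cy)=(1.0000,0.0000)
member 2 (1-2): L=2.2182, (cx,cy)=(0.6185,-0.7858)
solve A·x = −loads:
  F[0-1] = -1284.9080 N (compression)
  F[0-2] = +1884.7516 N (tension)
  F[1-2] = -3047.2050 N (compression)
  Rx@0 = -1007.6900 N
  Ry@0 = +939.0162 N
  Ry@2 = +2394.4038 N

1884.752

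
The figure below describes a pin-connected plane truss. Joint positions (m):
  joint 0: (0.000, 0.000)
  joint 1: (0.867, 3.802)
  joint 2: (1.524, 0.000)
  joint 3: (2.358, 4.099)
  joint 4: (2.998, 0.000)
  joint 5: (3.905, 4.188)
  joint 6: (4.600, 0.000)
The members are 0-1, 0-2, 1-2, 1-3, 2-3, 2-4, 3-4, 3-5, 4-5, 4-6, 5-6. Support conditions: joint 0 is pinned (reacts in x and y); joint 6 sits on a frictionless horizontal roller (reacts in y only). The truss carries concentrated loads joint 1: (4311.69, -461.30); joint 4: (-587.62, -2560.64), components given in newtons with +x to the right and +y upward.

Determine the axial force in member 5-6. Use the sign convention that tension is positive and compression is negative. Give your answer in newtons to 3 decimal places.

-5392.271

N=7 nodes, M=11 members, R=3 reactions → 2N=14, M+R=14
member 0 (0-1): L=3.8996, (cx,cy)=(0.2223,0.9750)
member 1 (0-2): L=1.5240, (cx,cy)=(1.0000,0.0000)
member 2 (1-2): L=3.8583, (cx,cy)=(0.1703,-0.9854)
member 3 (1-3): L=1.5203, (cx,cy)=(0.9807,0.1954)
member 4 (2-3): L=4.1830, (cx,cy)=(0.1994,0.9799)
member 5 (2-4): L=1.4740, (cx,cy)=(1.0000,0.0000)
member 6 (3-4): L=4.1487, (cx,cy)=(0.1543,-0.9880)
member 7 (3-5): L=1.5496, (cx,cy)=(0.9983,0.0574)
member 8 (4-5): L=4.2851, (cx,cy)=(0.2117,0.9773)
member 9 (4-6): L=1.6020, (cx,cy)=(1.0000,0.0000)
member 10 (5-6): L=4.2453, (cx,cy)=(0.1637,-0.9865)
solve A·x = −loads:
  F[0-1] = +2356.5613 N (tension)
  F[0-2] = +3200.1348 N (tension)
  F[1-2] = -3446.8083 N (compression)
  F[1-3] = -3263.7166 N (compression)
  F[2-3] = +3466.0602 N (tension)
  F[2-4] = +1922.1516 N (tension)
  F[3-4] = -2912.2842 N (compression)
  F[3-5] = -2063.9106 N (compression)
  F[4-5] = +5564.1316 N (tension)
  F[4-6] = +882.7761 N (tension)
  F[5-6] = -5392.2708 N (compression)
  Rx@0 = -3724.0700 N
  Ry@0 = -2297.5798 N
  Ry@6 = +5319.5198 N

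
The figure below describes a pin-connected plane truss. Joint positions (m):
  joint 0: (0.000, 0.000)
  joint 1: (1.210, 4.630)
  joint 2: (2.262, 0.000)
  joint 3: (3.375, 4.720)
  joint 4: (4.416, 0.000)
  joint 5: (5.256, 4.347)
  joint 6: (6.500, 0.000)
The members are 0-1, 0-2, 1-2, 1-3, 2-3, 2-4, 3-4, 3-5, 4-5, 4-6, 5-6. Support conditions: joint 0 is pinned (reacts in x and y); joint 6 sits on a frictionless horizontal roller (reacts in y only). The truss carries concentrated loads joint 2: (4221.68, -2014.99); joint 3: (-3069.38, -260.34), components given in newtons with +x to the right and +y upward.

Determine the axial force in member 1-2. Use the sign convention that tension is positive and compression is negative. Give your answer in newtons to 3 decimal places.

N=7 nodes, M=11 members, R=3 reactions → 2N=14, M+R=14
member 0 (0-1): L=4.7855, (cx,cy)=(0.2528,0.9675)
member 1 (0-2): L=2.2620, (cx,cy)=(1.0000,0.0000)
member 2 (1-2): L=4.7480, (cx,cy)=(0.2216,-0.9751)
member 3 (1-3): L=2.1669, (cx,cy)=(0.9991,0.0415)
member 4 (2-3): L=4.8495, (cx,cy)=(0.2295,0.9733)
member 5 (2-4): L=2.1540, (cx,cy)=(1.0000,0.0000)
member 6 (3-4): L=4.8334, (cx,cy)=(0.2154,-0.9765)
member 7 (3-5): L=1.9176, (cx,cy)=(0.9809,-0.1945)
member 8 (4-5): L=4.4274, (cx,cy)=(0.1897,0.9818)
member 9 (4-6): L=2.0840, (cx,cy)=(1.0000,0.0000)
member 10 (5-6): L=4.5215, (cx,cy)=(0.2751,-0.9614)
solve A·x = −loads:
  F[0-1] = -3790.9617 N (compression)
  F[0-2] = +2110.8340 N (tension)
  F[1-2] = +3685.5902 N (tension)
  F[1-3] = -1776.6704 N (compression)
  F[2-3] = -1622.3012 N (compression)
  F[2-4] = -921.9075 N (compression)
  F[3-4] = +1295.3590 N (tension)
  F[3-5] = +655.4384 N (tension)
  F[4-5] = -1288.3594 N (compression)
  F[4-6] = -398.4832 N (compression)
  F[5-6] = +1448.3450 N (tension)
  Rx@0 = -1152.3000 N
  Ry@0 = +3667.7790 N
  Ry@6 = -1392.4490 N

3685.590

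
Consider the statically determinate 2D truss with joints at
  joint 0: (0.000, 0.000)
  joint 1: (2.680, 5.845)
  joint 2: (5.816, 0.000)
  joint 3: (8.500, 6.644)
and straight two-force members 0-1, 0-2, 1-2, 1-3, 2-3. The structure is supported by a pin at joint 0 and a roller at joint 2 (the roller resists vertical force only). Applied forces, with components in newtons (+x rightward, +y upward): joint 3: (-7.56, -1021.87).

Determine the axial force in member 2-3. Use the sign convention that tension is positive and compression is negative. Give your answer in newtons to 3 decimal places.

-1165.628

N=4 nodes, M=5 members, R=3 reactions → 2N=8, M+R=8
member 0 (0-1): L=6.4301, (cx,cy)=(0.4168,0.9090)
member 1 (0-2): L=5.8160, (cx,cy)=(1.0000,0.0000)
member 2 (1-2): L=6.6331, (cx,cy)=(0.4728,-0.8812)
member 3 (1-3): L=5.8746, (cx,cy)=(0.9907,0.1360)
member 4 (2-3): L=7.1657, (cx,cy)=(0.3746,0.9272)
solve A·x = −loads:
  F[0-1] = +509.2851 N (tension)
  F[0-2] = -219.8242 N (compression)
  F[1-2] = -458.5214 N (compression)
  F[1-3] = +433.0672 N (tension)
  F[2-3] = -1165.6280 N (compression)
  Rx@0 = +7.5600 N
  Ry@0 = -462.9420 N
  Ry@2 = +1484.8120 N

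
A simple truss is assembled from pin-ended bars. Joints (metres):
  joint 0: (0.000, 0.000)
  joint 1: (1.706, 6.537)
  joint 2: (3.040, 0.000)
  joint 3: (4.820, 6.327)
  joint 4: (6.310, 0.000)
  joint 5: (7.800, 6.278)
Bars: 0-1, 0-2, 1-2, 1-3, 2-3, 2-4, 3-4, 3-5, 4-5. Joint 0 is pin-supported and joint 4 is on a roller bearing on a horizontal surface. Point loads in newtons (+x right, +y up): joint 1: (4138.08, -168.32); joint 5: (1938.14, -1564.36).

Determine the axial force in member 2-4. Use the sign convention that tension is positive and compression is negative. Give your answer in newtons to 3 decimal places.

N=6 nodes, M=9 members, R=3 reactions → 2N=12, M+R=12
member 0 (0-1): L=6.7559, (cx,cy)=(0.2525,0.9676)
member 1 (0-2): L=3.0400, (cx,cy)=(1.0000,0.0000)
member 2 (1-2): L=6.6717, (cx,cy)=(0.1999,-0.9798)
member 3 (1-3): L=3.1211, (cx,cy)=(0.9977,-0.0673)
member 4 (2-3): L=6.5726, (cx,cy)=(0.2708,0.9626)
member 5 (2-4): L=3.2700, (cx,cy)=(1.0000,0.0000)
member 6 (3-4): L=6.5001, (cx,cy)=(0.2292,-0.9734)
member 7 (3-5): L=2.9804, (cx,cy)=(0.9999,-0.0164)
member 8 (4-5): L=6.4524, (cx,cy)=(0.2309,0.9730)
solve A·x = −loads:
  F[0-1] = +6678.2706 N (tension)
  F[0-2] = +4389.8344 N (tension)
  F[1-2] = -6690.1333 N (compression)
  F[1-3] = -1116.5442 N (compression)
  F[2-3] = +6809.5080 N (tension)
  F[2-4] = +1207.9997 N (tension)
  F[3-4] = -6850.3952 N (compression)
  F[3-5] = +2300.7535 N (tension)
  F[4-5] = -1568.9388 N (compression)
  Rx@0 = -6076.2200 N
  Ry@0 = -6461.8420 N
  Ry@4 = +8194.5220 N

1208.000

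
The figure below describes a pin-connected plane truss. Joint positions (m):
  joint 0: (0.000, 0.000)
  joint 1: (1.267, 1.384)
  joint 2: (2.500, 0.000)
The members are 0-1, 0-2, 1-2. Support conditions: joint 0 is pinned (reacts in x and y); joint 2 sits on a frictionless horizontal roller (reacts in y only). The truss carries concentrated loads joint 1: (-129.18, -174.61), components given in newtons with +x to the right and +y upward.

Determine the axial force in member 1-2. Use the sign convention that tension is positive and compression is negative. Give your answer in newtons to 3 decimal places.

-22.739

N=3 nodes, M=3 members, R=3 reactions → 2N=6, M+R=6
member 0 (0-1): L=1.8764, (cx,cy)=(0.6752,0.7376)
member 1 (0-2): L=2.5000, (cx,cy)=(1.0000,0.0000)
member 2 (1-2): L=1.8536, (cx,cy)=(0.6652,-0.7467)
solve A·x = −loads:
  F[0-1] = -213.7100 N (compression)
  F[0-2] = +15.1259 N (tension)
  F[1-2] = -22.7389 N (compression)
  Rx@0 = +129.1800 N
  Ry@0 = +157.6317 N
  Ry@2 = +16.9783 N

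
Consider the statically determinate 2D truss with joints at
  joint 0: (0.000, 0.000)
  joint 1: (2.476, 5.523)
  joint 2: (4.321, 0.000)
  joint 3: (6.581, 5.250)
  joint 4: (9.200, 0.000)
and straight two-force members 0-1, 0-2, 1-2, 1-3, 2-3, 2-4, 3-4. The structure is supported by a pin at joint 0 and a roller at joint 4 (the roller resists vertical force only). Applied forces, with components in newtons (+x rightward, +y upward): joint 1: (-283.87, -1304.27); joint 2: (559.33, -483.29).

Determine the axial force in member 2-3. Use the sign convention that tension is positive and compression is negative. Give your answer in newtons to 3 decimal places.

N=5 nodes, M=7 members, R=3 reactions → 2N=10, M+R=10
member 0 (0-1): L=6.0526, (cx,cy)=(0.4091,0.9125)
member 1 (0-2): L=4.3210, (cx,cy)=(1.0000,0.0000)
member 2 (1-2): L=5.8230, (cx,cy)=(0.3168,-0.9485)
member 3 (1-3): L=4.1141, (cx,cy)=(0.9978,-0.0664)
member 4 (2-3): L=5.7158, (cx,cy)=(0.3954,0.9185)
member 5 (2-4): L=4.8790, (cx,cy)=(1.0000,0.0000)
member 6 (3-4): L=5.8670, (cx,cy)=(0.4464,-0.8948)
solve A·x = −loads:
  F[0-1] = -1512.2949 N (compression)
  F[0-2] = +894.1090 N (tension)
  F[1-2] = +105.6295 N (tension)
  F[1-3] = -369.0607 N (compression)
  F[2-3] = +417.0915 N (tension)
  F[2-4] = +203.3306 N (tension)
  F[3-4] = -455.4946 N (compression)
  Rx@0 = -275.4600 N
  Ry@0 = +1379.9671 N
  Ry@4 = +407.5929 N

417.092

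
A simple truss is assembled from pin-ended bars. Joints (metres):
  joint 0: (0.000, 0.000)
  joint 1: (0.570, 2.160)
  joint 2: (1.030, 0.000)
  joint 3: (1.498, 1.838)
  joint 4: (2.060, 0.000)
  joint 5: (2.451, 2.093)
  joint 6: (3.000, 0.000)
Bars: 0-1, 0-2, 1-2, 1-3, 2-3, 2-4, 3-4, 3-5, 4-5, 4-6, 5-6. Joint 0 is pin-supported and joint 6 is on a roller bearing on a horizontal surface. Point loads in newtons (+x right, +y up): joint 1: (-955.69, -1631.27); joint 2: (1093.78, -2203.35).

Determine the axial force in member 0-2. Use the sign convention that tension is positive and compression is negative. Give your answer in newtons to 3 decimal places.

1050.167

N=7 nodes, M=11 members, R=3 reactions → 2N=14, M+R=14
member 0 (0-1): L=2.2339, (cx,cy)=(0.2552,0.9669)
member 1 (0-2): L=1.0300, (cx,cy)=(1.0000,0.0000)
member 2 (1-2): L=2.2084, (cx,cy)=(0.2083,-0.9781)
member 3 (1-3): L=0.9823, (cx,cy)=(0.9447,-0.3278)
member 4 (2-3): L=1.8966, (cx,cy)=(0.2468,0.9691)
member 5 (2-4): L=1.0300, (cx,cy)=(1.0000,0.0000)
member 6 (3-4): L=1.9220, (cx,cy)=(0.2924,-0.9563)
member 7 (3-5): L=0.9865, (cx,cy)=(0.9660,0.2585)
member 8 (4-5): L=2.1292, (cx,cy)=(0.1836,0.9830)
member 9 (4-6): L=0.9400, (cx,cy)=(1.0000,0.0000)
member 10 (5-6): L=2.1638, (cx,cy)=(0.2537,-0.9673)
solve A·x = −loads:
  F[0-1] = -3574.6103 N (compression)
  F[0-2] = +1050.1671 N (tension)
  F[1-2] = +1998.1266 N (tension)
  F[1-3] = -394.3724 N (compression)
  F[2-3] = +256.9955 N (tension)
  F[2-4] = +309.1668 N (tension)
  F[3-4] = -445.6626 N (compression)
  F[3-5] = -185.1455 N (compression)
  F[4-5] = +433.5579 N (tension)
  F[4-6] = +99.2365 N (tension)
  F[5-6] = -391.1265 N (compression)
  Rx@0 = -138.0900 N
  Ry@0 = +3456.2920 N
  Ry@6 = +378.3280 N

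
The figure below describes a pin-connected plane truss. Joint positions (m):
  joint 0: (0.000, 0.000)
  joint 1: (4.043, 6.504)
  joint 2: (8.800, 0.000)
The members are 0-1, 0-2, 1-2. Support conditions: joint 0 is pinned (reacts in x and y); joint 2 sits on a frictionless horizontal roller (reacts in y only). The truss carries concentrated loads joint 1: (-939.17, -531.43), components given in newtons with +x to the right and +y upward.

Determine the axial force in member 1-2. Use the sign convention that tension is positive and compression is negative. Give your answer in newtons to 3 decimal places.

557.488

N=3 nodes, M=3 members, R=3 reactions → 2N=6, M+R=6
member 0 (0-1): L=7.6582, (cx,cy)=(0.5279,0.8493)
member 1 (0-2): L=8.8000, (cx,cy)=(1.0000,0.0000)
member 2 (1-2): L=8.0580, (cx,cy)=(0.5903,-0.8072)
solve A·x = −loads:
  F[0-1] = -1155.5649 N (compression)
  F[0-2] = -329.1108 N (compression)
  F[1-2] = +557.4876 N (tension)
  Rx@0 = +939.1700 N
  Ry@0 = +981.4062 N
  Ry@2 = -449.9762 N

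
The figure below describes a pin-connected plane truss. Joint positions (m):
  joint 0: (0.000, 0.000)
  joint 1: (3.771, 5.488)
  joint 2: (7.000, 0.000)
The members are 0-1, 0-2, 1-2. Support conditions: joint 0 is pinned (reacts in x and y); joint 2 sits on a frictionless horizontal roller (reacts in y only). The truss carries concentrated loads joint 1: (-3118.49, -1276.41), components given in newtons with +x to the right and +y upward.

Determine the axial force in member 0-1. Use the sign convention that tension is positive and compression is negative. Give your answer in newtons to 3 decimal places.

N=3 nodes, M=3 members, R=3 reactions → 2N=6, M+R=6
member 0 (0-1): L=6.6587, (cx,cy)=(0.5663,0.8242)
member 1 (0-2): L=7.0000, (cx,cy)=(1.0000,0.0000)
member 2 (1-2): L=6.3675, (cx,cy)=(0.5071,-0.8619)
solve A·x = −loads:
  F[0-1] = -3680.8441 N (compression)
  F[0-2] = -1033.9365 N (compression)
  F[1-2] = +2038.8828 N (tension)
  Rx@0 = +3118.4900 N
  Ry@0 = +3033.6859 N
  Ry@2 = -1757.2759 N

-3680.844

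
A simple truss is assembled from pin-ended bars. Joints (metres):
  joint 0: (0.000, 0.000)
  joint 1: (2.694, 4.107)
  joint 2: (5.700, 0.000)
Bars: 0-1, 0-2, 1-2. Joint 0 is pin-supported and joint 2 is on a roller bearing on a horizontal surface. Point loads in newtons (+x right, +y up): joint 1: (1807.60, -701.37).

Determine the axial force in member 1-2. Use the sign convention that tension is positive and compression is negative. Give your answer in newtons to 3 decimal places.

N=3 nodes, M=3 members, R=3 reactions → 2N=6, M+R=6
member 0 (0-1): L=4.9117, (cx,cy)=(0.5485,0.8362)
member 1 (0-2): L=5.7000, (cx,cy)=(1.0000,0.0000)
member 2 (1-2): L=5.0895, (cx,cy)=(0.5906,-0.8069)
solve A·x = −loads:
  F[0-1] = +1115.2663 N (tension)
  F[0-2] = +1195.8954 N (tension)
  F[1-2] = -2024.8055 N (compression)
  Rx@0 = -1807.6000 N
  Ry@0 = -932.5430 N
  Ry@2 = +1633.9130 N

-2024.806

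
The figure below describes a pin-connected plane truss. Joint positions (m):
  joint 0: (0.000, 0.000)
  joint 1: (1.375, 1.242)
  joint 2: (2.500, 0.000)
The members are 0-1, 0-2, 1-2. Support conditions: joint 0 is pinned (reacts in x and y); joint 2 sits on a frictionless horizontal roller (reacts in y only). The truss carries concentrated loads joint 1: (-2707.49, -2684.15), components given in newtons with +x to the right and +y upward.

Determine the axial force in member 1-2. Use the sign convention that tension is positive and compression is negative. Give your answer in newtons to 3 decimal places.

-177.023

N=3 nodes, M=3 members, R=3 reactions → 2N=6, M+R=6
member 0 (0-1): L=1.8529, (cx,cy)=(0.7421,0.6703)
member 1 (0-2): L=2.5000, (cx,cy)=(1.0000,0.0000)
member 2 (1-2): L=1.6758, (cx,cy)=(0.6713,-0.7412)
solve A·x = −loads:
  F[0-1] = -3808.6347 N (compression)
  F[0-2] = +118.8419 N (tension)
  F[1-2] = -177.0232 N (compression)
  Rx@0 = +2707.4900 N
  Ry@0 = +2552.9485 N
  Ry@2 = +131.2015 N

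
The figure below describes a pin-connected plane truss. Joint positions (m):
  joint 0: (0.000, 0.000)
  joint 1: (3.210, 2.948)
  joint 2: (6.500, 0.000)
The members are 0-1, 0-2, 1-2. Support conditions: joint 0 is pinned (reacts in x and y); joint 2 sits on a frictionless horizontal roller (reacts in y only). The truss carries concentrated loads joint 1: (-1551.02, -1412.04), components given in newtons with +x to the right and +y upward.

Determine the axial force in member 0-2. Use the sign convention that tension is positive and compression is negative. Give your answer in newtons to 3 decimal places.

N=3 nodes, M=3 members, R=3 reactions → 2N=6, M+R=6
member 0 (0-1): L=4.3583, (cx,cy)=(0.7365,0.6764)
member 1 (0-2): L=6.5000, (cx,cy)=(1.0000,0.0000)
member 2 (1-2): L=4.4176, (cx,cy)=(0.7448,-0.6673)
solve A·x = −loads:
  F[0-1] = -2096.5931 N (compression)
  F[0-2] = -6.8263 N (compression)
  F[1-2] = +9.1658 N (tension)
  Rx@0 = +1551.0200 N
  Ry@0 = +1418.1567 N
  Ry@2 = -6.1167 N

-6.826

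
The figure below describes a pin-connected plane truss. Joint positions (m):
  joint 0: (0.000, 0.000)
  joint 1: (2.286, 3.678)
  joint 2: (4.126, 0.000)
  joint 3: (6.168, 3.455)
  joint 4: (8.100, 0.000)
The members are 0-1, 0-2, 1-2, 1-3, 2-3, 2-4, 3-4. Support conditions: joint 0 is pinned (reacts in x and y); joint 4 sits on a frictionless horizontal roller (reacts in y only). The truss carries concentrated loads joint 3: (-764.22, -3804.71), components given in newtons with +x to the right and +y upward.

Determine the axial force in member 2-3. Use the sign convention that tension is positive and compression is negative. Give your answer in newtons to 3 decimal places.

-1527.858

N=5 nodes, M=7 members, R=3 reactions → 2N=10, M+R=10
member 0 (0-1): L=4.3305, (cx,cy)=(0.5279,0.8493)
member 1 (0-2): L=4.1260, (cx,cy)=(1.0000,0.0000)
member 2 (1-2): L=4.1126, (cx,cy)=(0.4474,-0.8943)
member 3 (1-3): L=3.8884, (cx,cy)=(0.9984,-0.0574)
member 4 (2-3): L=4.0133, (cx,cy)=(0.5088,0.8609)
member 5 (2-4): L=3.9740, (cx,cy)=(1.0000,0.0000)
member 6 (3-4): L=3.9585, (cx,cy)=(0.4881,-0.8728)
solve A·x = −loads:
  F[0-1] = -1452.3009 N (compression)
  F[0-2] = +2.4208 N (tension)
  F[1-2] = +1470.7159 N (tension)
  F[1-3] = -1426.9996 N (compression)
  F[2-3] = -1527.8579 N (compression)
  F[2-4] = +1437.8125 N (tension)
  F[3-4] = -2945.9459 N (compression)
  Rx@0 = +764.2200 N
  Ry@0 = +1233.4666 N
  Ry@4 = +2571.2434 N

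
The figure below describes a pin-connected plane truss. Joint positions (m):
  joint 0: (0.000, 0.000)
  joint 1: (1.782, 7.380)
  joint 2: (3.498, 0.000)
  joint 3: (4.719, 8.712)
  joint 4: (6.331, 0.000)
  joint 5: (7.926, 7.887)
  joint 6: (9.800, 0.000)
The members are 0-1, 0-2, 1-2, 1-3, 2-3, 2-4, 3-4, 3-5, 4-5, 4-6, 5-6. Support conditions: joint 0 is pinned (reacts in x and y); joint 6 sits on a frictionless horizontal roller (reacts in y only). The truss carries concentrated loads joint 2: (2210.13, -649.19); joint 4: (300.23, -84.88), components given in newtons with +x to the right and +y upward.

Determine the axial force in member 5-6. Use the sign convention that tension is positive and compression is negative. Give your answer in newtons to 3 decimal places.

N=7 nodes, M=11 members, R=3 reactions → 2N=14, M+R=14
member 0 (0-1): L=7.5921, (cx,cy)=(0.2347,0.9721)
member 1 (0-2): L=3.4980, (cx,cy)=(1.0000,0.0000)
member 2 (1-2): L=7.5769, (cx,cy)=(0.2265,-0.9740)
member 3 (1-3): L=3.2249, (cx,cy)=(0.9107,0.4130)
member 4 (2-3): L=8.7971, (cx,cy)=(0.1388,0.9903)
member 5 (2-4): L=2.8330, (cx,cy)=(1.0000,0.0000)
member 6 (3-4): L=8.8599, (cx,cy)=(0.1819,-0.9833)
member 7 (3-5): L=3.3114, (cx,cy)=(0.9685,-0.2491)
member 8 (4-5): L=8.0467, (cx,cy)=(0.1982,0.9802)
member 9 (4-6): L=3.4690, (cx,cy)=(1.0000,0.0000)
member 10 (5-6): L=8.1066, (cx,cy)=(0.2312,-0.9729)
solve A·x = −loads:
  F[0-1] = -460.3760 N (compression)
  F[0-2] = +2618.4184 N (tension)
  F[1-2] = +370.1093 N (tension)
  F[1-3] = -210.6915 N (compression)
  F[2-3] = +291.5192 N (tension)
  F[2-4] = +451.6488 N (tension)
  F[3-4] = -173.7556 N (compression)
  F[3-5] = -123.7058 N (compression)
  F[4-5] = +260.9125 N (tension)
  F[4-6] = +68.0873 N (tension)
  F[5-6] = -294.5332 N (compression)
  Rx@0 = -2510.3600 N
  Ry@0 = +447.5147 N
  Ry@6 = +286.5553 N

-294.533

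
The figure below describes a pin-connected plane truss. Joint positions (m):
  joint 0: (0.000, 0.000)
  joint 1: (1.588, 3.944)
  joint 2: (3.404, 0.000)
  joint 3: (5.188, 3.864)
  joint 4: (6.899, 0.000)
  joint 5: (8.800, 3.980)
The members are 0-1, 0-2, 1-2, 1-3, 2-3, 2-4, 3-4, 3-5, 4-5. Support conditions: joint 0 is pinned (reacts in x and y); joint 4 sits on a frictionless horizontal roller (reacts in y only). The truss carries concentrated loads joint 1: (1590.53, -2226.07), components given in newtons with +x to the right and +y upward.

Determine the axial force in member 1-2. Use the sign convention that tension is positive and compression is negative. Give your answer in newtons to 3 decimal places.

-1533.988

N=6 nodes, M=9 members, R=3 reactions → 2N=12, M+R=12
member 0 (0-1): L=4.2517, (cx,cy)=(0.3735,0.9276)
member 1 (0-2): L=3.4040, (cx,cy)=(1.0000,0.0000)
member 2 (1-2): L=4.3420, (cx,cy)=(0.4182,-0.9083)
member 3 (1-3): L=3.6009, (cx,cy)=(0.9998,-0.0222)
member 4 (2-3): L=4.2560, (cx,cy)=(0.4192,0.9079)
member 5 (2-4): L=3.4950, (cx,cy)=(1.0000,0.0000)
member 6 (3-4): L=4.2259, (cx,cy)=(0.4049,-0.9144)
member 7 (3-5): L=3.6139, (cx,cy)=(0.9995,0.0321)
member 8 (4-5): L=4.4107, (cx,cy)=(0.4310,0.9024)
solve A·x = −loads:
  F[0-1] = -867.1634 N (compression)
  F[0-2] = +1914.4142 N (tension)
  F[1-2] = -1533.9879 N (compression)
  F[1-3] = -1273.1531 N (compression)
  F[2-3] = +1534.7180 N (tension)
  F[2-4] = +629.5198 N (tension)
  F[3-4] = -1554.8053 N (compression)
  F[3-5] = -0.0000 N (tension)
  F[4-5] = +0.0000 N (tension)
  Rx@0 = -1590.5300 N
  Ry@0 = +804.4075 N
  Ry@4 = +1421.6625 N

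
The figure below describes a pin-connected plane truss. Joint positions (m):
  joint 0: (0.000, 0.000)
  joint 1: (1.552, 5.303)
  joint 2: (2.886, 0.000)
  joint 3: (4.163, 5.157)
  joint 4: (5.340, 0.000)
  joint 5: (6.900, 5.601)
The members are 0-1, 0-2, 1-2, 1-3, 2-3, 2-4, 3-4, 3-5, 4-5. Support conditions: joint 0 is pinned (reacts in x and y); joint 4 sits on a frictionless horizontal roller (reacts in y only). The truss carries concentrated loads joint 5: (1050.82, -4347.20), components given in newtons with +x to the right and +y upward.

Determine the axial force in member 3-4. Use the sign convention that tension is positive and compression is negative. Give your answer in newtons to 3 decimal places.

N=6 nodes, M=9 members, R=3 reactions → 2N=12, M+R=12
member 0 (0-1): L=5.5254, (cx,cy)=(0.2809,0.9597)
member 1 (0-2): L=2.8860, (cx,cy)=(1.0000,0.0000)
member 2 (1-2): L=5.4682, (cx,cy)=(0.2440,-0.9698)
member 3 (1-3): L=2.6151, (cx,cy)=(0.9984,-0.0558)
member 4 (2-3): L=5.3128, (cx,cy)=(0.2404,0.9707)
member 5 (2-4): L=2.4540, (cx,cy)=(1.0000,0.0000)
member 6 (3-4): L=5.2896, (cx,cy)=(0.2225,-0.9749)
member 7 (3-5): L=2.7728, (cx,cy)=(0.9871,0.1601)
member 8 (4-5): L=5.8142, (cx,cy)=(0.2683,0.9633)
solve A·x = −loads:
  F[0-1] = +2471.6522 N (tension)
  F[0-2] = +356.5762 N (tension)
  F[1-2] = -2521.5513 N (compression)
  F[1-3] = +1311.4352 N (tension)
  F[2-3] = +2519.2234 N (tension)
  F[2-4] = -864.1026 N (compression)
  F[3-4] = -2039.0247 N (compression)
  F[3-5] = +2399.5931 N (tension)
  F[4-5] = -4911.5342 N (compression)
  Rx@0 = -1050.8200 N
  Ry@0 = -2372.1488 N
  Ry@4 = +6719.3488 N

-2039.025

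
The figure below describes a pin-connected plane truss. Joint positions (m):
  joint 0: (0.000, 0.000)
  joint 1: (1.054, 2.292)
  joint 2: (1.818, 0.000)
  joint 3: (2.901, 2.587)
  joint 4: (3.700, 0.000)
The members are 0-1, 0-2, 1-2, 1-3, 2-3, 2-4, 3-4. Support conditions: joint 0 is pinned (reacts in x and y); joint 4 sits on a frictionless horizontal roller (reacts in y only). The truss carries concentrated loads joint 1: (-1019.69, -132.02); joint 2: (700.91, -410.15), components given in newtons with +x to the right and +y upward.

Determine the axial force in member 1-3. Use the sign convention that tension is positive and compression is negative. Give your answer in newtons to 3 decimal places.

309.892

N=5 nodes, M=7 members, R=3 reactions → 2N=10, M+R=10
member 0 (0-1): L=2.5227, (cx,cy)=(0.4178,0.9085)
member 1 (0-2): L=1.8180, (cx,cy)=(1.0000,0.0000)
member 2 (1-2): L=2.4160, (cx,cy)=(0.3162,-0.9487)
member 3 (1-3): L=1.8704, (cx,cy)=(0.9875,0.1577)
member 4 (2-3): L=2.8045, (cx,cy)=(0.3862,0.9224)
member 5 (2-4): L=1.8820, (cx,cy)=(1.0000,0.0000)
member 6 (3-4): L=2.7076, (cx,cy)=(0.2951,-0.9555)
solve A·x = −loads:
  F[0-1] = -1028.7851 N (compression)
  F[0-2] = +111.0474 N (tension)
  F[1-2] = +897.6094 N (tension)
  F[1-3] = +309.8923 N (tension)
  F[2-3] = -478.5144 N (compression)
  F[2-4] = -121.2309 N (compression)
  F[3-4] = +410.8158 N (tension)
  Rx@0 = +318.7800 N
  Ry@0 = +934.6910 N
  Ry@4 = -392.5210 N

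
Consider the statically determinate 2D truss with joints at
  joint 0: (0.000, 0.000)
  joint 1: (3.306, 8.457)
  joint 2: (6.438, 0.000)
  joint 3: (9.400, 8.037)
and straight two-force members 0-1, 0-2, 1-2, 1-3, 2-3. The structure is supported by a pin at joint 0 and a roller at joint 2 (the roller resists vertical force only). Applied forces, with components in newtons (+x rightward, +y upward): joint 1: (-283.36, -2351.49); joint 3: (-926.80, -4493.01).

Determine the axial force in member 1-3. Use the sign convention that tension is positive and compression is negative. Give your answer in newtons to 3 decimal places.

712.705

N=4 nodes, M=5 members, R=3 reactions → 2N=8, M+R=8
member 0 (0-1): L=9.0802, (cx,cy)=(0.3641,0.9314)
member 1 (0-2): L=6.4380, (cx,cy)=(1.0000,0.0000)
member 2 (1-2): L=9.0183, (cx,cy)=(0.3473,-0.9378)
member 3 (1-3): L=6.1085, (cx,cy)=(0.9976,-0.0688)
member 4 (2-3): L=8.5654, (cx,cy)=(0.3458,0.9383)
solve A·x = −loads:
  F[0-1] = -650.6932 N (compression)
  F[0-2] = -973.2505 N (compression)
  F[1-2] = -1913.5675 N (compression)
  F[1-3] = +712.7051 N (tension)
  F[2-3] = -4736.2055 N (compression)
  Rx@0 = +1210.1600 N
  Ry@0 = +606.0326 N
  Ry@2 = +6238.4674 N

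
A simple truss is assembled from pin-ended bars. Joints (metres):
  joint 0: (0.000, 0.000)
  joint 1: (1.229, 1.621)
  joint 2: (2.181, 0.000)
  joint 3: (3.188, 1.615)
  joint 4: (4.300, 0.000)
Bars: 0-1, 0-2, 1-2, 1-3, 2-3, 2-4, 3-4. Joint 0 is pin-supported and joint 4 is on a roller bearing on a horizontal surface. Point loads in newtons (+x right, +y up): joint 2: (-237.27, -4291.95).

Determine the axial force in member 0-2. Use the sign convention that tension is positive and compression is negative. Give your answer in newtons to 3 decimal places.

1366.293

N=5 nodes, M=7 members, R=3 reactions → 2N=10, M+R=10
member 0 (0-1): L=2.0342, (cx,cy)=(0.6042,0.7969)
member 1 (0-2): L=2.1810, (cx,cy)=(1.0000,0.0000)
member 2 (1-2): L=1.8799, (cx,cy)=(0.5064,-0.8623)
member 3 (1-3): L=1.9590, (cx,cy)=(1.0000,-0.0031)
member 4 (2-3): L=1.9032, (cx,cy)=(0.5291,0.8486)
member 5 (2-4): L=2.1190, (cx,cy)=(1.0000,0.0000)
member 6 (3-4): L=1.9608, (cx,cy)=(0.5671,-0.8236)
solve A·x = −loads:
  F[0-1] = -2654.2003 N (compression)
  F[0-2] = +1366.2930 N (tension)
  F[1-2] = +2462.9366 N (tension)
  F[1-3] = -2850.8458 N (compression)
  F[2-3] = +2555.1391 N (tension)
  F[2-4] = +1498.9051 N (tension)
  F[3-4] = -2643.0444 N (compression)
  Rx@0 = +237.2700 N
  Ry@0 = +2115.0330 N
  Ry@4 = +2176.9170 N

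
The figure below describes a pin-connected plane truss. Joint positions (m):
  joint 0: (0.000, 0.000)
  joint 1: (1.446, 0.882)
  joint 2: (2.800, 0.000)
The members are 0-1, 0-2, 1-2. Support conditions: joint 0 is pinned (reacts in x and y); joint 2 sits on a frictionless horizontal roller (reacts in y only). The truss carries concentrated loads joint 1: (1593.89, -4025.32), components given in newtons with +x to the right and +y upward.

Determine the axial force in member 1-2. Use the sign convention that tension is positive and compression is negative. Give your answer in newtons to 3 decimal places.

-4728.465

N=3 nodes, M=3 members, R=3 reactions → 2N=6, M+R=6
member 0 (0-1): L=1.6938, (cx,cy)=(0.8537,0.5207)
member 1 (0-2): L=2.8000, (cx,cy)=(1.0000,0.0000)
member 2 (1-2): L=1.6159, (cx,cy)=(0.8379,-0.5458)
solve A·x = −loads:
  F[0-1] = -2773.8847 N (compression)
  F[0-2] = +3962.0091 N (tension)
  F[1-2] = -4728.4652 N (compression)
  Rx@0 = -1593.8900 N
  Ry@0 = +1444.4544 N
  Ry@2 = +2580.8656 N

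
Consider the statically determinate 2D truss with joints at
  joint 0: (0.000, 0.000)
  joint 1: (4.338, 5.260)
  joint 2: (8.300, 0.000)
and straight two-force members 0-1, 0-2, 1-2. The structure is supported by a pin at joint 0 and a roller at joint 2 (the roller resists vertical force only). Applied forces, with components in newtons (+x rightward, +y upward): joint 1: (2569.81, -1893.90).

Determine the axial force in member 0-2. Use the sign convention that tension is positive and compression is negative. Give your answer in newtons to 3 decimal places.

N=3 nodes, M=3 members, R=3 reactions → 2N=6, M+R=6
member 0 (0-1): L=6.8181, (cx,cy)=(0.6363,0.7715)
member 1 (0-2): L=8.3000, (cx,cy)=(1.0000,0.0000)
member 2 (1-2): L=6.5852, (cx,cy)=(0.6017,-0.7988)
solve A·x = −loads:
  F[0-1] = +939.1367 N (tension)
  F[0-2] = +1972.2824 N (tension)
  F[1-2] = -3278.1175 N (compression)
  Rx@0 = -2569.8100 N
  Ry@0 = -724.5264 N
  Ry@2 = +2618.4264 N

1972.282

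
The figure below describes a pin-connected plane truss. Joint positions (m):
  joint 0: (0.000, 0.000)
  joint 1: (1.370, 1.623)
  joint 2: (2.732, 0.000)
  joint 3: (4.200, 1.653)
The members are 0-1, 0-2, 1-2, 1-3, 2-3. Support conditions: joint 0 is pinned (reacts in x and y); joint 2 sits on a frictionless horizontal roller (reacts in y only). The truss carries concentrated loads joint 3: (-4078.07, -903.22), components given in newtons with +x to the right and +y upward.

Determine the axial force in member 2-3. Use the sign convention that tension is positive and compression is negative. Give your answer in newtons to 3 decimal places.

N=4 nodes, M=5 members, R=3 reactions → 2N=8, M+R=8
member 0 (0-1): L=2.1239, (cx,cy)=(0.6450,0.7642)
member 1 (0-2): L=2.7320, (cx,cy)=(1.0000,0.0000)
member 2 (1-2): L=2.1188, (cx,cy)=(0.6428,-0.7660)
member 3 (1-3): L=2.8302, (cx,cy)=(0.9999,0.0106)
member 4 (2-3): L=2.2108, (cx,cy)=(0.6640,0.7477)
solve A·x = −loads:
  F[0-1] = -2593.8622 N (compression)
  F[0-2] = -2404.9401 N (compression)
  F[1-2] = +2541.8049 N (tension)
  F[1-3] = -3307.2559 N (compression)
  F[2-3] = -1161.0975 N (compression)
  Rx@0 = +4078.0700 N
  Ry@0 = +1982.1094 N
  Ry@2 = -1078.8894 N

-1161.097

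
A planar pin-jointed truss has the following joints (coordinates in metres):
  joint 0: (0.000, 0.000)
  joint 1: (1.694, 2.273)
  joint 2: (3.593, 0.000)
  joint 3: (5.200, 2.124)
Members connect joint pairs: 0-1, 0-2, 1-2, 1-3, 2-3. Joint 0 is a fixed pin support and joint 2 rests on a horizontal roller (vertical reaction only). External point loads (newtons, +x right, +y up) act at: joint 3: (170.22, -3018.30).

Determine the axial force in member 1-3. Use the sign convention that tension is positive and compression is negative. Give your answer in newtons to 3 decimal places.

N=4 nodes, M=5 members, R=3 reactions → 2N=8, M+R=8
member 0 (0-1): L=2.8348, (cx,cy)=(0.5976,0.8018)
member 1 (0-2): L=3.5930, (cx,cy)=(1.0000,0.0000)
member 2 (1-2): L=2.9619, (cx,cy)=(0.6411,-0.7674)
member 3 (1-3): L=3.5092, (cx,cy)=(0.9991,-0.0425)
member 4 (2-3): L=2.6634, (cx,cy)=(0.6034,0.7975)
solve A·x = −loads:
  F[0-1] = +1809.1245 N (tension)
  F[0-2] = -910.8590 N (compression)
  F[1-2] = -2021.8729 N (compression)
  F[1-3] = +2379.5427 N (tension)
  F[2-3] = -3658.1496 N (compression)
  Rx@0 = -170.2200 N
  Ry@0 = -1450.5860 N
  Ry@2 = +4468.8860 N

2379.543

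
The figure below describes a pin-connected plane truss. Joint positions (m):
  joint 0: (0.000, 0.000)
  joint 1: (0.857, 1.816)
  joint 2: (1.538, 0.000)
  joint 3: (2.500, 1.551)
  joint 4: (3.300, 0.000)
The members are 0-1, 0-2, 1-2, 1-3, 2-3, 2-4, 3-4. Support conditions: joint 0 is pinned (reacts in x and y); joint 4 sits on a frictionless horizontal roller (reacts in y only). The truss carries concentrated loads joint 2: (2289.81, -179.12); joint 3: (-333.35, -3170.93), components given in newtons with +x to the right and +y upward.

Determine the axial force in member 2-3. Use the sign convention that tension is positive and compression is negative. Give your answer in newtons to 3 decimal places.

-1165.384

N=5 nodes, M=7 members, R=3 reactions → 2N=10, M+R=10
member 0 (0-1): L=2.0081, (cx,cy)=(0.4268,0.9044)
member 1 (0-2): L=1.5380, (cx,cy)=(1.0000,0.0000)
member 2 (1-2): L=1.9395, (cx,cy)=(0.3511,-0.9363)
member 3 (1-3): L=1.6642, (cx,cy)=(0.9872,-0.1592)
member 4 (2-3): L=1.8251, (cx,cy)=(0.5271,0.8498)
member 5 (2-4): L=1.7620, (cx,cy)=(1.0000,0.0000)
member 6 (3-4): L=1.7452, (cx,cy)=(0.4584,-0.8887)
solve A·x = −loads:
  F[0-1] = -1129.0074 N (compression)
  F[0-2] = +2438.2979 N (tension)
  F[1-2] = +1248.9989 N (tension)
  F[1-3] = -932.2856 N (compression)
  F[2-3] = -1165.3838 N (compression)
  F[2-4] = +1201.3029 N (tension)
  F[3-4] = -2620.5897 N (compression)
  Rx@0 = -1956.4600 N
  Ry@0 = +1021.0240 N
  Ry@4 = +2329.0260 N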